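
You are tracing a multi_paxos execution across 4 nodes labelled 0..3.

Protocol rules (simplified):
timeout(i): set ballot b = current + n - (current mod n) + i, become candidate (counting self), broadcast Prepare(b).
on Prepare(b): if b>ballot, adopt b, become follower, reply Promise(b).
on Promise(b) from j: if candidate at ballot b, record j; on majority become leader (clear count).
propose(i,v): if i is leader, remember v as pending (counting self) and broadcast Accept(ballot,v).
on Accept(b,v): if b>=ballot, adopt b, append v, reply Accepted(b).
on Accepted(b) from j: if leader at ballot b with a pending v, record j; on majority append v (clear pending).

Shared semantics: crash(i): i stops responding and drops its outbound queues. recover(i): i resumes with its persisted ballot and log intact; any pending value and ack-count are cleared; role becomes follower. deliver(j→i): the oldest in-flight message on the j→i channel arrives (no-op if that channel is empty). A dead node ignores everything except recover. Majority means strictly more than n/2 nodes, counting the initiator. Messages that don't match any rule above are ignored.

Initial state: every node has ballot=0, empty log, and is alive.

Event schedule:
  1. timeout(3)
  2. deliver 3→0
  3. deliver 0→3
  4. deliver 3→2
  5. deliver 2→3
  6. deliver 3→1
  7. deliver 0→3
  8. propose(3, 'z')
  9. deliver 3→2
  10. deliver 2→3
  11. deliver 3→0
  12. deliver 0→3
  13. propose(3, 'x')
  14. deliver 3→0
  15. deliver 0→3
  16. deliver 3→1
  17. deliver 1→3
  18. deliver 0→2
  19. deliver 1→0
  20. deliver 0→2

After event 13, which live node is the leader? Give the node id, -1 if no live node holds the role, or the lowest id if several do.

3

step 1 timeout(3): 3={cand,b=7,log=-}
step 2 deliver 3→0: 0={foll,b=7,log=-}
step 3 deliver 0→3: —
step 4 deliver 3→2: 2={foll,b=7,log=-}
step 5 deliver 2→3: 3={lead,b=7,log=-}
step 6 deliver 3→1: 1={foll,b=7,log=-}
step 7 deliver 0→3: —
step 8 propose(3,'z'): —
step 9 deliver 3→2: 2={foll,b=7,log=z}
step 10 deliver 2→3: —
step 11 deliver 3→0: 0={foll,b=7,log=z}
step 12 deliver 0→3: 3={lead,b=7,log=z}
step 13 propose(3,'x'): —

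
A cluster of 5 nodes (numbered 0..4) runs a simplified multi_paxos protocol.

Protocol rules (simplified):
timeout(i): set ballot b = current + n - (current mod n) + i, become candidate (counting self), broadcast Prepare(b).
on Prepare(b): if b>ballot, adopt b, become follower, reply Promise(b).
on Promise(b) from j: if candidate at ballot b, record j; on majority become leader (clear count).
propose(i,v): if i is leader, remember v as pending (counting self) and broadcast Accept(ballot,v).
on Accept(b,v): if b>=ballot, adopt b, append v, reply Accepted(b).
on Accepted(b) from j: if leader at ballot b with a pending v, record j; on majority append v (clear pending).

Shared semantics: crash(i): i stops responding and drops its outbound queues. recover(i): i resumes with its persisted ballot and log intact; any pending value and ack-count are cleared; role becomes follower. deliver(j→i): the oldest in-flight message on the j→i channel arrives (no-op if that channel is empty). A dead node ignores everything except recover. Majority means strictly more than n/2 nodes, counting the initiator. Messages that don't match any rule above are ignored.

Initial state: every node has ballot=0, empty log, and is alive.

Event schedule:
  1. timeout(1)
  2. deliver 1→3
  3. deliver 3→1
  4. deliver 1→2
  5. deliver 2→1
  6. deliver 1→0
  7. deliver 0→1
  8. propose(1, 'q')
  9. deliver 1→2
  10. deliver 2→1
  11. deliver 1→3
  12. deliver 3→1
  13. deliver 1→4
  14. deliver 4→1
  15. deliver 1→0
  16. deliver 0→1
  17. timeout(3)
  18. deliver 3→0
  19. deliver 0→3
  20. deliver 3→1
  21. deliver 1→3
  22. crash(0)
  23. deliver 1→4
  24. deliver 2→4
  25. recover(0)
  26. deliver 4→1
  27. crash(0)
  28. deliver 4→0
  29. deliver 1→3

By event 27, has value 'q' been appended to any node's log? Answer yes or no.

yes

1. timeout(1):  <1:cand b6 ->
2. deliver 1→3:  <3:foll b6 ->
3. deliver 3→1:  nop
4. deliver 1→2:  <2:foll b6 ->
5. deliver 2→1:  <1:lead b6 ->
6. deliver 1→0:  <0:foll b6 ->
7. deliver 0→1:  nop
8. propose(1,'q'):  nop
9. deliver 1→2:  <2:foll b6 q>
10. deliver 2→1:  nop
11. deliver 1→3:  <3:foll b6 q>
12. deliver 3→1:  <1:lead b6 q>
13. deliver 1→4:  <4:foll b6 ->
14. deliver 4→1:  nop
15. deliver 1→0:  <0:foll b6 q>
16. deliver 0→1:  nop
17. timeout(3):  <3:cand b13 q>
18. deliver 3→0:  <0:foll b13 q>
19. deliver 0→3:  nop
20. deliver 3→1:  <1:foll b13 q>
21. deliver 1→3:  <3:lead b13 q>
22. crash(0):  <0:✗foll b13 q>
23. deliver 1→4:  <4:foll b6 q>
24. deliver 2→4:  nop
25. recover(0):  <0:foll b13 q>
26. deliver 4→1:  nop
27. crash(0):  <0:✗foll b13 q>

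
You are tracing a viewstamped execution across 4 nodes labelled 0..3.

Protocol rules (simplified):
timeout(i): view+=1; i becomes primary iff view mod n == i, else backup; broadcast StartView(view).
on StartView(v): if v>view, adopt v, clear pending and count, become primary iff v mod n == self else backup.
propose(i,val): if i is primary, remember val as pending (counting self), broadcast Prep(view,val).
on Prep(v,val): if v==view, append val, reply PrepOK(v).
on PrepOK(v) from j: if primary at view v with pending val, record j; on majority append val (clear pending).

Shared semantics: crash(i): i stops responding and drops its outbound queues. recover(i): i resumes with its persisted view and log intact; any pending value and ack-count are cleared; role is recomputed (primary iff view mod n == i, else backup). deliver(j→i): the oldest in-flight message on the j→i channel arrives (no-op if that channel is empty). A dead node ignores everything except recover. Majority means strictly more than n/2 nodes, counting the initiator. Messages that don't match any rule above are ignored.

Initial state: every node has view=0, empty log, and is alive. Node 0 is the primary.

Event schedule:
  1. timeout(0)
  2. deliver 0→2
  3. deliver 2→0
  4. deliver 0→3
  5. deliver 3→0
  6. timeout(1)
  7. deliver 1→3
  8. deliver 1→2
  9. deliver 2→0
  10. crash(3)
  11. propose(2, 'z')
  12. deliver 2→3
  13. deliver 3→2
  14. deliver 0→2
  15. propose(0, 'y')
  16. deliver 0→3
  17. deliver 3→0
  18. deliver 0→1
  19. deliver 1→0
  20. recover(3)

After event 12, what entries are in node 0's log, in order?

empty

[1] timeout(0) → N0(back v1 [-])
[2] deliver 0→2 → N2(back v1 [-])
[3] deliver 2→0 → ∅
[4] deliver 0→3 → N3(back v1 [-])
[5] deliver 3→0 → ∅
[6] timeout(1) → N1(prim v1 [-])
[7] deliver 1→3 → ∅
[8] deliver 1→2 → ∅
[9] deliver 2→0 → ∅
[10] crash(3) → N3(✗back v1 [-])
[11] propose(2,'z') → ∅
[12] deliver 2→3 → ∅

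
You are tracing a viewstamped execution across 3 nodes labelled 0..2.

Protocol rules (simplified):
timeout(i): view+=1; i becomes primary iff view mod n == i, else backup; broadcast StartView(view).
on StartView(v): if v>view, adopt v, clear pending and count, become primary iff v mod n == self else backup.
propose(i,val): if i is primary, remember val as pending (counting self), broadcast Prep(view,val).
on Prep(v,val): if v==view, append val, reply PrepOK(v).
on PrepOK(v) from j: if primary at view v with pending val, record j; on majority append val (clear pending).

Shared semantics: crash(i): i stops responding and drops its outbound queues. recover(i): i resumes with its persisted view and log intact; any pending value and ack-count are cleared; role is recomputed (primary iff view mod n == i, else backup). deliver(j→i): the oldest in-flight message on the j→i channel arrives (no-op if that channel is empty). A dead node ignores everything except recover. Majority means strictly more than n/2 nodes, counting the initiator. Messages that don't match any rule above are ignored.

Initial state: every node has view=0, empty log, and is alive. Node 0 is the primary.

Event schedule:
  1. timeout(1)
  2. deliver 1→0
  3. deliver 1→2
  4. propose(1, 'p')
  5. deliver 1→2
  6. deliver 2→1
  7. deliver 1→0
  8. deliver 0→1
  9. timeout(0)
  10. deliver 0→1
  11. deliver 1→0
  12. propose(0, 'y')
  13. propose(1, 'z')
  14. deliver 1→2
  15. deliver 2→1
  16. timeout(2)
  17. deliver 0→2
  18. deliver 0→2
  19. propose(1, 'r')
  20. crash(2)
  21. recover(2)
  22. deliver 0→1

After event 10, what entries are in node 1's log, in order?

p

after 1 — timeout(1): n1:prim/v1/[-]
after 2 — deliver 1→0: n0:back/v1/[-]
after 3 — deliver 1→2: n2:back/v1/[-]
after 4 — propose(1,'p'): ·
after 5 — deliver 1→2: n2:back/v1/[p]
after 6 — deliver 2→1: n1:prim/v1/[p]
after 7 — deliver 1→0: n0:back/v1/[p]
after 8 — deliver 0→1: ·
after 9 — timeout(0): n0:back/v2/[p]
after 10 — deliver 0→1: n1:back/v2/[p]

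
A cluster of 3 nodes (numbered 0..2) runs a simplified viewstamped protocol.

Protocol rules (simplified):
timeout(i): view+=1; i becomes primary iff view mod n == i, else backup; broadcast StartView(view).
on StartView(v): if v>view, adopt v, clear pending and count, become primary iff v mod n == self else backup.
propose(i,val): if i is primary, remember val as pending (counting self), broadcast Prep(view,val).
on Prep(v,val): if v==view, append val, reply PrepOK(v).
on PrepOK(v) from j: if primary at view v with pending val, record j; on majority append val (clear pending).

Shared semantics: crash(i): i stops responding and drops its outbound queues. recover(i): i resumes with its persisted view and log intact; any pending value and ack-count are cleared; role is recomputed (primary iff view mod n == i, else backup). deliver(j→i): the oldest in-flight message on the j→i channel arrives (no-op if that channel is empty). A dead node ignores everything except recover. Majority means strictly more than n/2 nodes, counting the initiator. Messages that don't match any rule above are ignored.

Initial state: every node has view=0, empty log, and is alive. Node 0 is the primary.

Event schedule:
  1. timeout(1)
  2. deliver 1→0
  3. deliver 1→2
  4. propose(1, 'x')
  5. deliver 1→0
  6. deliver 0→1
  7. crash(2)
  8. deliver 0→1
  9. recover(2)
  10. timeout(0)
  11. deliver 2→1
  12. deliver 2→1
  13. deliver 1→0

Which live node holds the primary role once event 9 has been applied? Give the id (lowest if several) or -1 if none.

1

[1] timeout(1) → N1(prim v1 [-])
[2] deliver 1→0 → N0(back v1 [-])
[3] deliver 1→2 → N2(back v1 [-])
[4] propose(1,'x') → ∅
[5] deliver 1→0 → N0(back v1 [x])
[6] deliver 0→1 → N1(prim v1 [x])
[7] crash(2) → N2(✗back v1 [-])
[8] deliver 0→1 → ∅
[9] recover(2) → N2(back v1 [-])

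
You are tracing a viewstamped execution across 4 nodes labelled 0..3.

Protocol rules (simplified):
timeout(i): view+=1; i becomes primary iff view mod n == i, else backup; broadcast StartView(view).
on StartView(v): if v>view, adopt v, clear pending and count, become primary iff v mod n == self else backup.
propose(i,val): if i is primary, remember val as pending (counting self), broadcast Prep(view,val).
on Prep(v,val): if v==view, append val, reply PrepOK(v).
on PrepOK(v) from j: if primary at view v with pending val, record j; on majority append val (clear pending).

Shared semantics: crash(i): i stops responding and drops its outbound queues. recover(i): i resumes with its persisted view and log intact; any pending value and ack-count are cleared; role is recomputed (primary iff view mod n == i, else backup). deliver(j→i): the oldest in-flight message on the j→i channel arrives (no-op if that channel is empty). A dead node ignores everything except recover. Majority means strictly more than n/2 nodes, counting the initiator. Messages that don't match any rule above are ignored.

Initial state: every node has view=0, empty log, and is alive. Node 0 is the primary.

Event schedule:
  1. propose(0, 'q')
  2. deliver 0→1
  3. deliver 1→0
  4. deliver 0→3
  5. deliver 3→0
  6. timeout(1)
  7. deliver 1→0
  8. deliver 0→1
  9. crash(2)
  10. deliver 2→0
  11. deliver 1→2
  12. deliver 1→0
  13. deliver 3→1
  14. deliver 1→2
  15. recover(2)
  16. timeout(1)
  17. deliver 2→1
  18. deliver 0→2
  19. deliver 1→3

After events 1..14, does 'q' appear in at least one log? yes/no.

yes

step 1 propose(0,'q'): —
step 2 deliver 0→1: 1={back,v=0,log=q}
step 3 deliver 1→0: —
step 4 deliver 0→3: 3={back,v=0,log=q}
step 5 deliver 3→0: 0={prim,v=0,log=q}
step 6 timeout(1): 1={prim,v=1,log=q}
step 7 deliver 1→0: 0={back,v=1,log=q}
step 8 deliver 0→1: —
step 9 crash(2): 2={✗back,v=0,log=-}
step 10 deliver 2→0: —
step 11 deliver 1→2: —
step 12 deliver 1→0: —
step 13 deliver 3→1: —
step 14 deliver 1→2: —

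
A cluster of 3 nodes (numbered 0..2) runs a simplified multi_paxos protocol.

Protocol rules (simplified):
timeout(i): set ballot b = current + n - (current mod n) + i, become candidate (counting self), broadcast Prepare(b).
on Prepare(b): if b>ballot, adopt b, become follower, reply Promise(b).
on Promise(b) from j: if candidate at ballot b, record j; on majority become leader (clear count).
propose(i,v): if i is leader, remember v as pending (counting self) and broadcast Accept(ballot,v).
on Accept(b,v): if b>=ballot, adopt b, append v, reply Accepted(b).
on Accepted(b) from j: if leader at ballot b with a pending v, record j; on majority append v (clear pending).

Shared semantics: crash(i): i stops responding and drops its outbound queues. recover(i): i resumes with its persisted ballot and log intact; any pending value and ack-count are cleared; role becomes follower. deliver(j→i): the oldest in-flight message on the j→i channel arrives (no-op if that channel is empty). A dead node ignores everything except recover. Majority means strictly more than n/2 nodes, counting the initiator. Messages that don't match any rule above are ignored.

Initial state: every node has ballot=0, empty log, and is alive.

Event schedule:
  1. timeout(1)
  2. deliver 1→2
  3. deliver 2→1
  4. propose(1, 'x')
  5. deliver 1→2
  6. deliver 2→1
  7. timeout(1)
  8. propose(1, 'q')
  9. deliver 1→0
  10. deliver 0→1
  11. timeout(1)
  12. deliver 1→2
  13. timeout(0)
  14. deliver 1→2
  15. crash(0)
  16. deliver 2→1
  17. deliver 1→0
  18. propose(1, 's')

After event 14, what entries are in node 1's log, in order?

x

e1 timeout(1): 1[cand,b=4,-]
e2 deliver 1→2: 2[foll,b=4,-]
e3 deliver 2→1: 1[lead,b=4,-]
e4 propose(1,'x'): ·
e5 deliver 1→2: 2[foll,b=4,x]
e6 deliver 2→1: 1[lead,b=4,x]
e7 timeout(1): 1[cand,b=7,x]
e8 propose(1,'q'): ·
e9 deliver 1→0: 0[foll,b=4,-]
e10 deliver 0→1: ·
e11 timeout(1): 1[cand,b=10,x]
e12 deliver 1→2: 2[foll,b=7,x]
e13 timeout(0): 0[cand,b=6,-]
e14 deliver 1→2: 2[foll,b=10,x]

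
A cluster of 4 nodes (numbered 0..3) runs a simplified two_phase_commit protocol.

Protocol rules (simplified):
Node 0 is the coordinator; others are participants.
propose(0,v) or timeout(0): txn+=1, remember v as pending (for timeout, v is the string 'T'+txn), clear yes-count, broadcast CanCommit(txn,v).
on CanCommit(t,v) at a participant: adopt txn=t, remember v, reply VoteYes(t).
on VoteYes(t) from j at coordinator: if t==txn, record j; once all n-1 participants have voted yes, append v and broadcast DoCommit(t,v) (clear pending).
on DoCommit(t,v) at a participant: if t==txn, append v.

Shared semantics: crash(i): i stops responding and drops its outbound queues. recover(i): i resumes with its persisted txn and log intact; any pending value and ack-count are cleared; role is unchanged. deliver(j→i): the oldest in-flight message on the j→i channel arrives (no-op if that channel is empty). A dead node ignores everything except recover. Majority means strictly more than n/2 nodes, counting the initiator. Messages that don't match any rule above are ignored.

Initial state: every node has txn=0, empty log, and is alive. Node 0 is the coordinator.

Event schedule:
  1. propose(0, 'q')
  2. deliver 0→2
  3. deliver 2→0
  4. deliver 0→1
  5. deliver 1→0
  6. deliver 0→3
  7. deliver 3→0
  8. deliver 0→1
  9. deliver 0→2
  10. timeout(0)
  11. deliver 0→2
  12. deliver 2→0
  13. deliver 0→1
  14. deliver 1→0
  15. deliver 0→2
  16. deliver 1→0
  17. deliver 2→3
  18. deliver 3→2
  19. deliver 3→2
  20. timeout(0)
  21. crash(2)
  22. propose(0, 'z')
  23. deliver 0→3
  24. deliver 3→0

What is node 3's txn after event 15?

e1 propose(0,'q'): 0[coor,t=1,-]
e2 deliver 0→2: 2[part,t=1,-]
e3 deliver 2→0: ·
e4 deliver 0→1: 1[part,t=1,-]
e5 deliver 1→0: ·
e6 deliver 0→3: 3[part,t=1,-]
e7 deliver 3→0: 0[coor,t=1,q]
e8 deliver 0→1: 1[part,t=1,q]
e9 deliver 0→2: 2[part,t=1,q]
e10 timeout(0): 0[coor,t=2,q]
e11 deliver 0→2: 2[part,t=2,q]
e12 deliver 2→0: ·
e13 deliver 0→1: 1[part,t=2,q]
e14 deliver 1→0: ·
e15 deliver 0→2: ·

1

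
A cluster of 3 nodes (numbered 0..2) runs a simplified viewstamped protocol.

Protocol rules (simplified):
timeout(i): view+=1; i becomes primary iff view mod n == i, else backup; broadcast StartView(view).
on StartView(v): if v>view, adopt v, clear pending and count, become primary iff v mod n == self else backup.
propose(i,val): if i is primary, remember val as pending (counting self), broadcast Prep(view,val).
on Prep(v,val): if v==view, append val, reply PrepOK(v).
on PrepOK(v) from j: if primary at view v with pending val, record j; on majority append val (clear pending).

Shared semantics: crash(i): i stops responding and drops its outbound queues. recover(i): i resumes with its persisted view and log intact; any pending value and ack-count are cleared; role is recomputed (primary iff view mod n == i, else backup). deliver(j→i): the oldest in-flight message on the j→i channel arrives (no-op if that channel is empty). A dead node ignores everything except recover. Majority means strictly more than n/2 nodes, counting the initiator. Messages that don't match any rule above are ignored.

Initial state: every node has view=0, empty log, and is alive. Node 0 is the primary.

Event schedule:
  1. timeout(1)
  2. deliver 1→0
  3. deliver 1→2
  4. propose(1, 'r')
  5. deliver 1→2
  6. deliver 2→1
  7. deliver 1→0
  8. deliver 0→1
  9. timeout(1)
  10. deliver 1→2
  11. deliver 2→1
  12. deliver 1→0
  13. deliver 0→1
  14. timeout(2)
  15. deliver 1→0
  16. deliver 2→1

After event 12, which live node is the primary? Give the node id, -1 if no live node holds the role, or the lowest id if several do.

2

1. timeout(1):  <1:prim v1 ->
2. deliver 1→0:  <0:back v1 ->
3. deliver 1→2:  <2:back v1 ->
4. propose(1,'r'):  nop
5. deliver 1→2:  <2:back v1 r>
6. deliver 2→1:  <1:prim v1 r>
7. deliver 1→0:  <0:back v1 r>
8. deliver 0→1:  nop
9. timeout(1):  <1:back v2 r>
10. deliver 1→2:  <2:prim v2 r>
11. deliver 2→1:  nop
12. deliver 1→0:  <0:back v2 r>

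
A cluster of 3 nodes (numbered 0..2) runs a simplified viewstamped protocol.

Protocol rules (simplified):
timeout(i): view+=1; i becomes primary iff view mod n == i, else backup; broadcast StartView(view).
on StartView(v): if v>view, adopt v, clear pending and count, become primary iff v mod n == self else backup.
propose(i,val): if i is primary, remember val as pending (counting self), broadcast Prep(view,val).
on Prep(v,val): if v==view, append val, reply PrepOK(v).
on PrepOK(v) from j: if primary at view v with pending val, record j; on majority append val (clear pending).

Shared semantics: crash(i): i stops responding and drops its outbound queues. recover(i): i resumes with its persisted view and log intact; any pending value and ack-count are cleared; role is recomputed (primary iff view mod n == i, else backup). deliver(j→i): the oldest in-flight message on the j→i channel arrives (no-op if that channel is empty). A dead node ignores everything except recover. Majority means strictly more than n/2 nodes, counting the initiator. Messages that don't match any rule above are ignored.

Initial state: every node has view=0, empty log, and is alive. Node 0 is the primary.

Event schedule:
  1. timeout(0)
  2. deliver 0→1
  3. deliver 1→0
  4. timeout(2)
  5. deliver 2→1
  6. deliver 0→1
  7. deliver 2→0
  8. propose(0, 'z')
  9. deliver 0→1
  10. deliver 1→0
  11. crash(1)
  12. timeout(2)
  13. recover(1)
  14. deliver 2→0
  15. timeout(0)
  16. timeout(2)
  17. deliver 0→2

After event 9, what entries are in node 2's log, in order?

empty

1. timeout(0):  <0:back v1 ->
2. deliver 0→1:  <1:prim v1 ->
3. deliver 1→0:  nop
4. timeout(2):  <2:back v1 ->
5. deliver 2→1:  nop
6. deliver 0→1:  nop
7. deliver 2→0:  nop
8. propose(0,'z'):  nop
9. deliver 0→1:  nop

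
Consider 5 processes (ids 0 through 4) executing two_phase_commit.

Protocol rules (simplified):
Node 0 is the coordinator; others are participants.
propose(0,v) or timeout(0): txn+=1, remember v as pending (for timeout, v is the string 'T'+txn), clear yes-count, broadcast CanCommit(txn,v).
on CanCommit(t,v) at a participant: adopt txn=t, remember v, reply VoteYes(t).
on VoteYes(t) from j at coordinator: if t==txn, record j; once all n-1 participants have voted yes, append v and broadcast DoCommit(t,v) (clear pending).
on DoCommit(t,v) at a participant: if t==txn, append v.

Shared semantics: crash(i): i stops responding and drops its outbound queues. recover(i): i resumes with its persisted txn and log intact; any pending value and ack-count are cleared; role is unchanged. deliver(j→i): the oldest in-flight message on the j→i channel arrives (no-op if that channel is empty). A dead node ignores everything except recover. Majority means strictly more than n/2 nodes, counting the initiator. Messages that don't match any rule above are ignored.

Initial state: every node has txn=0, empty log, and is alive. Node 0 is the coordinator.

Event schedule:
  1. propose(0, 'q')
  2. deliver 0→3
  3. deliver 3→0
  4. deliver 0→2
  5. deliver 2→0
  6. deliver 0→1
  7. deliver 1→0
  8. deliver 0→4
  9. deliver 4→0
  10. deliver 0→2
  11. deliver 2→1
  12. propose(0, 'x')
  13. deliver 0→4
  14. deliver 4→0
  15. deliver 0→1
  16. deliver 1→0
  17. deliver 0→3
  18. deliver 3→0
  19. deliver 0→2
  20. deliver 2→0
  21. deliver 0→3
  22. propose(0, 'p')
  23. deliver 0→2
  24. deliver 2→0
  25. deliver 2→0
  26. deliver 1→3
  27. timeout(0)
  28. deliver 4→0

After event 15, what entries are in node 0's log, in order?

e1 propose(0,'q'): 0[coor,t=1,-]
e2 deliver 0→3: 3[part,t=1,-]
e3 deliver 3→0: ·
e4 deliver 0→2: 2[part,t=1,-]
e5 deliver 2→0: ·
e6 deliver 0→1: 1[part,t=1,-]
e7 deliver 1→0: ·
e8 deliver 0→4: 4[part,t=1,-]
e9 deliver 4→0: 0[coor,t=1,q]
e10 deliver 0→2: 2[part,t=1,q]
e11 deliver 2→1: ·
e12 propose(0,'x'): 0[coor,t=2,q]
e13 deliver 0→4: 4[part,t=1,q]
e14 deliver 4→0: ·
e15 deliver 0→1: 1[part,t=1,q]

q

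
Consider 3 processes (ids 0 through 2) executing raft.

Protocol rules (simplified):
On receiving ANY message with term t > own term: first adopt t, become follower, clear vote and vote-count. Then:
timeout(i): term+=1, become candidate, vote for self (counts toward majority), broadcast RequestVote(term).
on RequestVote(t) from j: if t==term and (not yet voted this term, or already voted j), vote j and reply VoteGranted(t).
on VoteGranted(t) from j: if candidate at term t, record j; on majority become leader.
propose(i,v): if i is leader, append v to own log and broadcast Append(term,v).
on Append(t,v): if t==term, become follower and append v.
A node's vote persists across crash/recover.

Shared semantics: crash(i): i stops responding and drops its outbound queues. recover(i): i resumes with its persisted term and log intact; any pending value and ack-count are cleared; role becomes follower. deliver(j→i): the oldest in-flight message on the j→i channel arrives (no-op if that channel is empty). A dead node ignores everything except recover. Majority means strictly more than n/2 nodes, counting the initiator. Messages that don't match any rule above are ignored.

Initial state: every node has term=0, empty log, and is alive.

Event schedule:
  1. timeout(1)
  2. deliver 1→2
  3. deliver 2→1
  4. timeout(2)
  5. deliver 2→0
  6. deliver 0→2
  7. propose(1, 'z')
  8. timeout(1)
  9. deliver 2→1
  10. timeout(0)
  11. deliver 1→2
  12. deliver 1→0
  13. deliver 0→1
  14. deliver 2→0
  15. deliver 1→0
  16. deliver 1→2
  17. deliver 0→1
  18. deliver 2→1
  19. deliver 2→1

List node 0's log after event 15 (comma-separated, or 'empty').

empty

1. timeout(1):  <1:cand t1 ->
2. deliver 1→2:  <2:foll t1 ->
3. deliver 2→1:  <1:lead t1 ->
4. timeout(2):  <2:cand t2 ->
5. deliver 2→0:  <0:foll t2 ->
6. deliver 0→2:  <2:lead t2 ->
7. propose(1,'z'):  <1:lead t1 z>
8. timeout(1):  <1:cand t2 z>
9. deliver 2→1:  nop
10. timeout(0):  <0:cand t3 ->
11. deliver 1→2:  nop
12. deliver 1→0:  nop
13. deliver 0→1:  <1:foll t3 z>
14. deliver 2→0:  nop
15. deliver 1→0:  nop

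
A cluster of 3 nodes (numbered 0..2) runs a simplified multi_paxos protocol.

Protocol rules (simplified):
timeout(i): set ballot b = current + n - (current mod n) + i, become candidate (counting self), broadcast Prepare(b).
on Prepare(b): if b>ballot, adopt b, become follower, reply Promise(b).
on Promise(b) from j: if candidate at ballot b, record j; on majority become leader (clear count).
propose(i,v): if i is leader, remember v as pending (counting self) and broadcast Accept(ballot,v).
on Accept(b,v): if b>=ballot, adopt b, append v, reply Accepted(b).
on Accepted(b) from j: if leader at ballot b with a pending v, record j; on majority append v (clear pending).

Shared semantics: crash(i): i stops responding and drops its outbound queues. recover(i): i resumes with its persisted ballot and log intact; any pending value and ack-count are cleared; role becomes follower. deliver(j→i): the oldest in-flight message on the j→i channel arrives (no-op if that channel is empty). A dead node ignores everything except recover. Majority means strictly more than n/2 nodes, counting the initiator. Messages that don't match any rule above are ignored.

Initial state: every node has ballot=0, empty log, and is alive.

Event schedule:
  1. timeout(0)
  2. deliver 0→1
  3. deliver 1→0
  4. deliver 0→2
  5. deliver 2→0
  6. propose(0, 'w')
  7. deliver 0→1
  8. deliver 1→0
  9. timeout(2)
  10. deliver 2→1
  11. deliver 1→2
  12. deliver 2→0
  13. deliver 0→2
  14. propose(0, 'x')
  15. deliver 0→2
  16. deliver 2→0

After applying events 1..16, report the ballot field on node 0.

after 1 — timeout(0): n0:cand/b3/[-]
after 2 — deliver 0→1: n1:foll/b3/[-]
after 3 — deliver 1→0: n0:lead/b3/[-]
after 4 — deliver 0→2: n2:foll/b3/[-]
after 5 — deliver 2→0: ·
after 6 — propose(0,'w'): ·
after 7 — deliver 0→1: n1:foll/b3/[w]
after 8 — deliver 1→0: n0:lead/b3/[w]
after 9 — timeout(2): n2:cand/b8/[-]
after 10 — deliver 2→1: n1:foll/b8/[w]
after 11 — deliver 1→2: n2:lead/b8/[-]
after 12 — deliver 2→0: n0:foll/b8/[w]
after 13 — deliver 0→2: ·
after 14 — propose(0,'x'): ·
after 15 — deliver 0→2: ·
after 16 — deliver 2→0: ·

8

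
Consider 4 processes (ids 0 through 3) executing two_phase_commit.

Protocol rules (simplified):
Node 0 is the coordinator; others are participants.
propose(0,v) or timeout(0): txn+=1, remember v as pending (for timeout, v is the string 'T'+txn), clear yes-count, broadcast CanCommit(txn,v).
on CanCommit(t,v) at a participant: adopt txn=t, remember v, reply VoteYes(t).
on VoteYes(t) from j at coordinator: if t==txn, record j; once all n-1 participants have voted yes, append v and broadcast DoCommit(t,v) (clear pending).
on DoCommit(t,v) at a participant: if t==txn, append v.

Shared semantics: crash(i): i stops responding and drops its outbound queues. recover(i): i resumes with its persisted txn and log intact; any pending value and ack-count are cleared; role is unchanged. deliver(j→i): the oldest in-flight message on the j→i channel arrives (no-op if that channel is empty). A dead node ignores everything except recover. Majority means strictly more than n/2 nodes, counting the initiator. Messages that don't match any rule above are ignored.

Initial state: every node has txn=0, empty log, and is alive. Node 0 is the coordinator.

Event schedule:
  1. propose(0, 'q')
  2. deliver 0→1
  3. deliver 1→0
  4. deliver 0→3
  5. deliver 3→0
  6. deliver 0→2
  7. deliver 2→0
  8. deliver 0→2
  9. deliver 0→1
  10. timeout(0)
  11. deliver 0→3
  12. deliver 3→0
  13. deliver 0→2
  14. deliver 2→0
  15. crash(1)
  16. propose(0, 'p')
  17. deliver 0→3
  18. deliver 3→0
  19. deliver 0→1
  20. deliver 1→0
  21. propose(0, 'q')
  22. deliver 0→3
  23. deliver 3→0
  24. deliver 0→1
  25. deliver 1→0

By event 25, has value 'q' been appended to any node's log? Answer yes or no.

yes

1. propose(0,'q'):  <0:coor t1 ->
2. deliver 0→1:  <1:part t1 ->
3. deliver 1→0:  nop
4. deliver 0→3:  <3:part t1 ->
5. deliver 3→0:  nop
6. deliver 0→2:  <2:part t1 ->
7. deliver 2→0:  <0:coor t1 q>
8. deliver 0→2:  <2:part t1 q>
9. deliver 0→1:  <1:part t1 q>
10. timeout(0):  <0:coor t2 q>
11. deliver 0→3:  <3:part t1 q>
12. deliver 3→0:  nop
13. deliver 0→2:  <2:part t2 q>
14. deliver 2→0:  nop
15. crash(1):  <1:✗part t1 q>
16. propose(0,'p'):  <0:coor t3 q>
17. deliver 0→3:  <3:part t2 q>
18. deliver 3→0:  nop
19. deliver 0→1:  nop
20. deliver 1→0:  nop
21. propose(0,'q'):  <0:coor t4 q>
22. deliver 0→3:  <3:part t3 q>
23. deliver 3→0:  nop
24. deliver 0→1:  nop
25. deliver 1→0:  nop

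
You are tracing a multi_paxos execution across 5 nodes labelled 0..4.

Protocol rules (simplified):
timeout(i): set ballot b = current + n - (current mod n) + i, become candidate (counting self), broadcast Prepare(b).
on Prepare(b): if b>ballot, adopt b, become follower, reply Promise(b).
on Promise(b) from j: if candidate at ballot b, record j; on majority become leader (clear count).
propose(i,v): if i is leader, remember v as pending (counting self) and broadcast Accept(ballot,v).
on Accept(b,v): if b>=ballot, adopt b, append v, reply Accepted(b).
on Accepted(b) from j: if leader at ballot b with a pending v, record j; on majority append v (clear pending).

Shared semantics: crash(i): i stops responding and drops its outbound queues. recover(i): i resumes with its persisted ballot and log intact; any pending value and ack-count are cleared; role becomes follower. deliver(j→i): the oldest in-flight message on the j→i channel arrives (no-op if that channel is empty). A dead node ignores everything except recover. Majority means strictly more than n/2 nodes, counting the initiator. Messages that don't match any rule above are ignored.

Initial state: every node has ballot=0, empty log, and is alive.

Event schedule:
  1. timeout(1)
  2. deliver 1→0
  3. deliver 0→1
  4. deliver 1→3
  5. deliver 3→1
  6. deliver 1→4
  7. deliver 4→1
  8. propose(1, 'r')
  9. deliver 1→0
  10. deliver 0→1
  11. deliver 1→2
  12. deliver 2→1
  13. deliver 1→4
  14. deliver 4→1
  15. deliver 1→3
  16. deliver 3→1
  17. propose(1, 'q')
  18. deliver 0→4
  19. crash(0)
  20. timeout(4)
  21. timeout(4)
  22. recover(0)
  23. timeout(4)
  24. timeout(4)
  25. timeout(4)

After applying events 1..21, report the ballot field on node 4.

19

e1 timeout(1): 1[cand,b=6,-]
e2 deliver 1→0: 0[foll,b=6,-]
e3 deliver 0→1: ·
e4 deliver 1→3: 3[foll,b=6,-]
e5 deliver 3→1: 1[lead,b=6,-]
e6 deliver 1→4: 4[foll,b=6,-]
e7 deliver 4→1: ·
e8 propose(1,'r'): ·
e9 deliver 1→0: 0[foll,b=6,r]
e10 deliver 0→1: ·
e11 deliver 1→2: 2[foll,b=6,-]
e12 deliver 2→1: ·
e13 deliver 1→4: 4[foll,b=6,r]
e14 deliver 4→1: 1[lead,b=6,r]
e15 deliver 1→3: 3[foll,b=6,r]
e16 deliver 3→1: ·
e17 propose(1,'q'): ·
e18 deliver 0→4: ·
e19 crash(0): 0[✗foll,b=6,r]
e20 timeout(4): 4[cand,b=14,r]
e21 timeout(4): 4[cand,b=19,r]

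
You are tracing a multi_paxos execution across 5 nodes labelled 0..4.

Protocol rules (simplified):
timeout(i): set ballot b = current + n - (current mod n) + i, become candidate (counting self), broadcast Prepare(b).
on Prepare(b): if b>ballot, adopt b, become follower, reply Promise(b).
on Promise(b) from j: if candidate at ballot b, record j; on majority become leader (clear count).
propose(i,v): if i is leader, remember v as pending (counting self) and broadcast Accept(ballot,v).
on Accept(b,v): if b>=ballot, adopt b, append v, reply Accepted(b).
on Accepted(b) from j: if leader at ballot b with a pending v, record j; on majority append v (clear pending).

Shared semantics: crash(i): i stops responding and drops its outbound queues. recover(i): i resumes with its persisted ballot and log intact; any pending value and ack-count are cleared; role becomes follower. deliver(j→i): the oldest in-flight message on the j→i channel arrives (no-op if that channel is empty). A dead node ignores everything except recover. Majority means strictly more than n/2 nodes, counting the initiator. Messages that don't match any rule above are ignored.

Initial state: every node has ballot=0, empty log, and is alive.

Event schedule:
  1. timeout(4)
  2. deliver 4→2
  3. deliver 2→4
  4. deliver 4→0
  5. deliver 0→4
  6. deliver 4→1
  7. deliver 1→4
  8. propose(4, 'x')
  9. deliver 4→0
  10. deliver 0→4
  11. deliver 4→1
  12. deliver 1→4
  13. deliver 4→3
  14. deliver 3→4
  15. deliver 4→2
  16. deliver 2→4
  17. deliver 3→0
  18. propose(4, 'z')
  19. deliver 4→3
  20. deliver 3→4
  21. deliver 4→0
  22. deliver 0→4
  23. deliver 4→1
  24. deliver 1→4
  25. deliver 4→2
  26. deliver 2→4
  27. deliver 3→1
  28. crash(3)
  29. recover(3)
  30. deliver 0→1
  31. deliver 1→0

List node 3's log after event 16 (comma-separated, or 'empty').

1. timeout(4):  <4:cand b9 ->
2. deliver 4→2:  <2:foll b9 ->
3. deliver 2→4:  nop
4. deliver 4→0:  <0:foll b9 ->
5. deliver 0→4:  <4:lead b9 ->
6. deliver 4→1:  <1:foll b9 ->
7. deliver 1→4:  nop
8. propose(4,'x'):  nop
9. deliver 4→0:  <0:foll b9 x>
10. deliver 0→4:  nop
11. deliver 4→1:  <1:foll b9 x>
12. deliver 1→4:  <4:lead b9 x>
13. deliver 4→3:  <3:foll b9 ->
14. deliver 3→4:  nop
15. deliver 4→2:  <2:foll b9 x>
16. deliver 2→4:  nop

empty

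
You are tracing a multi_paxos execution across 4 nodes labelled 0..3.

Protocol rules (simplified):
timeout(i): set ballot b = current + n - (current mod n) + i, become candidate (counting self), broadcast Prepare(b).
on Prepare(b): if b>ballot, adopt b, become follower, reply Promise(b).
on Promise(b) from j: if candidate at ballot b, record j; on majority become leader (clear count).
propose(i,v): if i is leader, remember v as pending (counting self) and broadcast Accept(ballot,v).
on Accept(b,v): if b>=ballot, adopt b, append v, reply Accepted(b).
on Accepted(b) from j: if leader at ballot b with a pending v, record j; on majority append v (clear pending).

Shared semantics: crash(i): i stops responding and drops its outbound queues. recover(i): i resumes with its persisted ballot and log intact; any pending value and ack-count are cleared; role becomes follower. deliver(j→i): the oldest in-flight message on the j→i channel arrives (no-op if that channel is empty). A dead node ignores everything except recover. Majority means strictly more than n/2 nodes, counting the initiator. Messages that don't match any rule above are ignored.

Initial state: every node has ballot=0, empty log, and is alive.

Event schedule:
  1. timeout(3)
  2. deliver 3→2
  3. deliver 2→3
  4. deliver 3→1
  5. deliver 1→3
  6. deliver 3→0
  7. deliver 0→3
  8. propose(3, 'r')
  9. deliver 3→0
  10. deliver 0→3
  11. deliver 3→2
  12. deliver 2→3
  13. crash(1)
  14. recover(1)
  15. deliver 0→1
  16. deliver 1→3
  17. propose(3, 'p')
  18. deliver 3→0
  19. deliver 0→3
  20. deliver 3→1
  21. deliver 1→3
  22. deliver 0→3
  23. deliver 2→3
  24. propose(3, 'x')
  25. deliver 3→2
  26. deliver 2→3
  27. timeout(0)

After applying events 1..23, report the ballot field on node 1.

[1] timeout(3) → N3(cand b7 [-])
[2] deliver 3→2 → N2(foll b7 [-])
[3] deliver 2→3 → ∅
[4] deliver 3→1 → N1(foll b7 [-])
[5] deliver 1→3 → N3(lead b7 [-])
[6] deliver 3→0 → N0(foll b7 [-])
[7] deliver 0→3 → ∅
[8] propose(3,'r') → ∅
[9] deliver 3→0 → N0(foll b7 [r])
[10] deliver 0→3 → ∅
[11] deliver 3→2 → N2(foll b7 [r])
[12] deliver 2→3 → N3(lead b7 [r])
[13] crash(1) → N1(✗foll b7 [-])
[14] recover(1) → N1(foll b7 [-])
[15] deliver 0→1 → ∅
[16] deliver 1→3 → ∅
[17] propose(3,'p') → ∅
[18] deliver 3→0 → N0(foll b7 [r,p])
[19] deliver 0→3 → ∅
[20] deliver 3→1 → N1(foll b7 [r])
[21] deliver 1→3 → N3(lead b7 [r,p])
[22] deliver 0→3 → ∅
[23] deliver 2→3 → ∅

7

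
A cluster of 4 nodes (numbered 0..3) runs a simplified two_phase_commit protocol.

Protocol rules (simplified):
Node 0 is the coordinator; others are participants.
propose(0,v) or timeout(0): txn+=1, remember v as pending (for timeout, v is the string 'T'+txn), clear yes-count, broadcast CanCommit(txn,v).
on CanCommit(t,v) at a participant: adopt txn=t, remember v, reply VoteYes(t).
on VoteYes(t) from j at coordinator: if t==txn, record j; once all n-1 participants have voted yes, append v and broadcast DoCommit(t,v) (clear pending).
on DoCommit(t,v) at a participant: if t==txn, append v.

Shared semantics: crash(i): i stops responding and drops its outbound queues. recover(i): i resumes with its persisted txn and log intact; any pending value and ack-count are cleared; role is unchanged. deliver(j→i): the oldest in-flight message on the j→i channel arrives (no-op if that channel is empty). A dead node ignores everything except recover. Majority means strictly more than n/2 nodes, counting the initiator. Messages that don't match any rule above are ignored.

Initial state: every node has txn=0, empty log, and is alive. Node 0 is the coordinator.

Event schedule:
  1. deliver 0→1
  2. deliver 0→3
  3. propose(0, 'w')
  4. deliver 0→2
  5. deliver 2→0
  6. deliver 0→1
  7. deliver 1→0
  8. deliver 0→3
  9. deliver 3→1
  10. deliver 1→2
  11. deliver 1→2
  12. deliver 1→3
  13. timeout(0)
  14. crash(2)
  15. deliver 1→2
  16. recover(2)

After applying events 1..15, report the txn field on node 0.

1. deliver 0→1:  nop
2. deliver 0→3:  nop
3. propose(0,'w'):  <0:coor t1 ->
4. deliver 0→2:  <2:part t1 ->
5. deliver 2→0:  nop
6. deliver 0→1:  <1:part t1 ->
7. deliver 1→0:  nop
8. deliver 0→3:  <3:part t1 ->
9. deliver 3→1:  nop
10. deliver 1→2:  nop
11. deliver 1→2:  nop
12. deliver 1→3:  nop
13. timeout(0):  <0:coor t2 ->
14. crash(2):  <2:✗part t1 ->
15. deliver 1→2:  nop

2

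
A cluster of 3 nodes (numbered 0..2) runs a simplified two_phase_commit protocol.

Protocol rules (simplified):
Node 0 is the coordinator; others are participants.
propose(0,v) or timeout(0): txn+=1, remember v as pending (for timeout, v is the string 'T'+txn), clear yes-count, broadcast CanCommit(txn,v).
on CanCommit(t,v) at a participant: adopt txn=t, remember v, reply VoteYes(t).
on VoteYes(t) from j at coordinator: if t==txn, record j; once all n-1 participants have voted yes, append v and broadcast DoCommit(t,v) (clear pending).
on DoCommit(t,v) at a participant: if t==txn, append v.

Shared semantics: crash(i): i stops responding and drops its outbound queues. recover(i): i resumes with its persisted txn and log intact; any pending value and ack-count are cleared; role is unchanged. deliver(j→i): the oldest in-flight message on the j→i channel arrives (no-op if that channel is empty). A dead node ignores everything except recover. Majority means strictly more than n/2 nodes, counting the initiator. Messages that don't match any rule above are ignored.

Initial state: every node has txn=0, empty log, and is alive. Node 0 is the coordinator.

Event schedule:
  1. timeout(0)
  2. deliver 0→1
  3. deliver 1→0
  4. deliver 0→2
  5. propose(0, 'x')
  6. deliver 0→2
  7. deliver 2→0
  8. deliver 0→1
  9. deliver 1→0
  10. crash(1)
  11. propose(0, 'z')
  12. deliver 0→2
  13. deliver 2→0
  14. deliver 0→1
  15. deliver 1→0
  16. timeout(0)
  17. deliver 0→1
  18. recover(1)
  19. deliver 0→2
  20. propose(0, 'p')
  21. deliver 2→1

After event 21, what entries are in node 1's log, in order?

empty

step 1 timeout(0): 0={coor,t=1,log=-}
step 2 deliver 0→1: 1={part,t=1,log=-}
step 3 deliver 1→0: —
step 4 deliver 0→2: 2={part,t=1,log=-}
step 5 propose(0,'x'): 0={coor,t=2,log=-}
step 6 deliver 0→2: 2={part,t=2,log=-}
step 7 deliver 2→0: —
step 8 deliver 0→1: 1={part,t=2,log=-}
step 9 deliver 1→0: —
step 10 crash(1): 1={✗part,t=2,log=-}
step 11 propose(0,'z'): 0={coor,t=3,log=-}
step 12 deliver 0→2: 2={part,t=3,log=-}
step 13 deliver 2→0: —
step 14 deliver 0→1: —
step 15 deliver 1→0: —
step 16 timeout(0): 0={coor,t=4,log=-}
step 17 deliver 0→1: —
step 18 recover(1): 1={part,t=2,log=-}
step 19 deliver 0→2: 2={part,t=4,log=-}
step 20 propose(0,'p'): 0={coor,t=5,log=-}
step 21 deliver 2→1: —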